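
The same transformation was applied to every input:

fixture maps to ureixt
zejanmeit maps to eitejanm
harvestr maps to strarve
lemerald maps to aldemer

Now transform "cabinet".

netabi

The rule is to delete the first character, then move the last 3 characters to the front (rotate right by 3).
Working it through for "cabinet": intermediate "abinet", final "netabi".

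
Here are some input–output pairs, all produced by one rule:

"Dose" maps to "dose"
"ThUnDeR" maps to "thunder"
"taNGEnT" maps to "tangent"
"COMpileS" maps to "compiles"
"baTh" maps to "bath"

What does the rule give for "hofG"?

hofg

What's happening: convert every letter to lowercase.
"hofG" → "hofg".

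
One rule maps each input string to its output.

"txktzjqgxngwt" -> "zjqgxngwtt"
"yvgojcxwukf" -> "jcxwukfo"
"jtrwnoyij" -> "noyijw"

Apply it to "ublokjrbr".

kjrbro

Each output is the input with this applied: delete the first 3 characters, then move the first character to the end.
Starting from "ublokjrbr": after the first operation, "okjrbr"; after the second, "kjrbro".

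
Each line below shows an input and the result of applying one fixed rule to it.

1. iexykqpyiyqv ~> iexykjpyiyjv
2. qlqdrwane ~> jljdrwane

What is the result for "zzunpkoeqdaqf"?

Looking at the pairs, the operation is to replace every "q" with "j".
On "zzunpkoeqdaqf" that produces "zzunpkoejdajf".

zzunpkoejdajf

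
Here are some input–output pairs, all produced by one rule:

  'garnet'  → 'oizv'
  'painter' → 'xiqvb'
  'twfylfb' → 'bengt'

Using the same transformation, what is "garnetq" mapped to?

oizvm

Looking at the pairs, the operation is to shift every letter 8 places forward in the alphabet (wrapping around), then delete the last 2 characters.
"garnetq" → "oizvmby" → "oizvm".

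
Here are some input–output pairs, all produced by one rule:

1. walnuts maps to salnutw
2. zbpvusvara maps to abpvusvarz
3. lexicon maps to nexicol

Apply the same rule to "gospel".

The pattern: swap the first and last characters.
So "gospel" becomes "lospeg".

lospeg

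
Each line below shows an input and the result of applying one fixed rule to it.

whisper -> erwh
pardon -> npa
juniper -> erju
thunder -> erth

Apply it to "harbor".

rha

Looking at the pairs, the operation is to move the first 2 characters to the end (rotate left by 2), then delete the first 3 characters.
For "harbor", step one produces "rborha"; step two turns that into "rha".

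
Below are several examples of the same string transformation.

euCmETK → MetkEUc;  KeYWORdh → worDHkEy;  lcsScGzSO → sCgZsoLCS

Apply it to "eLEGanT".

Rule — flip the case of every letter, then move the first 3 characters to the end (rotate left by 3).
Working it through for "eLEGanT": intermediate "ElegANt", final "gANtEle".

gANtEle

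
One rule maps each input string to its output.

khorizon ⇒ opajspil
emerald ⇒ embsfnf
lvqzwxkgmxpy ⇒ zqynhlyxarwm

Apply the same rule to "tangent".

uofhobu

The pattern: shift every letter 1 place forward in the alphabet (wrapping around), then reverse the string.
For "tangent", step one produces "ubohfou"; step two turns that into "uofhobu".
(Check on "emerald": → "fnfsbme" → "embsfnf" ✓)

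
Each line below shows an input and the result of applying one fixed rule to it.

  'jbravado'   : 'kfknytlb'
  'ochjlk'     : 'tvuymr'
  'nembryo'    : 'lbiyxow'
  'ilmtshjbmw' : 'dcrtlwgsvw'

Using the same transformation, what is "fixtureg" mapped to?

Rule — move the first 3 characters to the end (rotate left by 3), then shift every letter 10 places forward in the alphabet (wrapping around).
Working it through for "fixtureg": intermediate "turegfix", final "deboqpsh".

deboqpsh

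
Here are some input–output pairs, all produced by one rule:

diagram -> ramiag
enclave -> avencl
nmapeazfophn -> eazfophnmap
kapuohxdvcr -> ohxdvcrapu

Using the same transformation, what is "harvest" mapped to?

estarv

In each case the input is transformed by: delete the first character, then move the first 3 characters to the end (rotate left by 3).
For "harvest", step one produces "arvest"; step two turns that into "estarv".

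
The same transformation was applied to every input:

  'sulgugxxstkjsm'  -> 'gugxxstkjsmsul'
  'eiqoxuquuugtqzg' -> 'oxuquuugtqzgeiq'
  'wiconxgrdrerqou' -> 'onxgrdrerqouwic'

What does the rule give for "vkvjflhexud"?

In each case the input is transformed by: move the first 3 characters to the end (rotate left by 3).
So "vkvjflhexud" becomes "jflhexudvkv".

jflhexudvkv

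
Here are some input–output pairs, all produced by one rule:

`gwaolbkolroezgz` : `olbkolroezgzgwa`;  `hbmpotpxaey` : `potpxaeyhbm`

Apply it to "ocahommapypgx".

The transformation: move the first 3 characters to the end (rotate left by 3).
For "ocahommapypgx" the result is "hommapypgxoca".

hommapypgxoca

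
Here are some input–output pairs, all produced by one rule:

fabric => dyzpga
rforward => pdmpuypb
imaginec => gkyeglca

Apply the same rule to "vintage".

In each case the input is transformed by: shift every letter 2 places backward in the alphabet (wrapping around).
On "vintage" that produces "tglryec".

tglryec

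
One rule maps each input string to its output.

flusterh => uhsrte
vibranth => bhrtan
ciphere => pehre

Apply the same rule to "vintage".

What's happening: delete the first 2 characters, then take characters alternately from the front and the back (1st, last, 2nd, 2nd-last, ...).
For "vintage", step one produces "ntage"; step two turns that into "netga".

netga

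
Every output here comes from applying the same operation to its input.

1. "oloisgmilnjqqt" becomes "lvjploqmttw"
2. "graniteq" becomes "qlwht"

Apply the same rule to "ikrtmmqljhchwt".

wpptomkfkzw

In each case the input is transformed by: shift every letter 3 places forward in the alphabet (wrapping around), then delete the first 3 characters.
Starting from "ikrtmmqljhchwt": after the first operation, "lnuwpptomkfkzw"; after the second, "wpptomkfkzw".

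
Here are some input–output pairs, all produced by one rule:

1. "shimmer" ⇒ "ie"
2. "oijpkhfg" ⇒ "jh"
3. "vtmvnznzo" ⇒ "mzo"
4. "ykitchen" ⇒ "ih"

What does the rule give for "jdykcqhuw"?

The rule is to keep one character in every 3, starting at position 3 (positions 3rd, 6th, 9th, ...).
On "jdykcqhuw" that produces "yqw".

yqw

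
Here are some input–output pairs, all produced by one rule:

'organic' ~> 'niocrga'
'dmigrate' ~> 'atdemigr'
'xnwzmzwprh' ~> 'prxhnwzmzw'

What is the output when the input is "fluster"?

tefrlus

In each case the input is transformed by: swap the first and last characters, then move the last 3 characters to the front (rotate right by 3).
Doing the same to "fluster": "tefrlus".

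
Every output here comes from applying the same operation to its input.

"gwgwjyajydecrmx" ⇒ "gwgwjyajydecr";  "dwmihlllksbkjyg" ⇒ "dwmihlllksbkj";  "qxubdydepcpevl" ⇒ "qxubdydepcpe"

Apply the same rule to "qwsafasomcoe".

Looking at the pairs, the operation is to delete the last 2 characters.
Applying that to "qwsafasomcoe" gives "qwsafasomc".

qwsafasomc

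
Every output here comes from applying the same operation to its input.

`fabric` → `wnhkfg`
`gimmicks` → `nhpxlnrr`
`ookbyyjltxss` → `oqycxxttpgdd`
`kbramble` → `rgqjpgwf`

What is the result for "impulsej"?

qxjonruz

The rule is to swap the front and back halves of the string, then shift every letter 5 places forward in the alphabet (wrapping around).
On "impulsej": the first step gives "lsejimpu", and the second then gives "qxjonruz".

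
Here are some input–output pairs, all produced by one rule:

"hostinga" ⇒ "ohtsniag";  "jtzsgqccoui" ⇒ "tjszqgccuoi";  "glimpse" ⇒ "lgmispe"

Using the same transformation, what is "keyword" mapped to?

In each case the input is transformed by: swap each adjacent pair of characters (1↔2, 3↔4, ...).
Doing the same to "keyword": "ekwyrod".

ekwyrod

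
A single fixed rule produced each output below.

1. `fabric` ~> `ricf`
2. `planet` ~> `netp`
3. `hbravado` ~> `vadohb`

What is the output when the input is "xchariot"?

In each case the input is transformed by: swap the front and back halves of the string, then delete the last 2 characters.
For "xchariot", step one produces "riotxcha"; step two turns that into "riotxc".

riotxc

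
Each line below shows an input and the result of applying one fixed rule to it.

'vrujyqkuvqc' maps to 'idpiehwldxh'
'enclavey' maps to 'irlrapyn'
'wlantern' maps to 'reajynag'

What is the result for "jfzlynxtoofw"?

In each case the input is transformed by: shift every letter 13 places forward in the alphabet (wrapping around) — i.e. ROT13, then move the last 3 characters to the front (rotate right by 3).
Applying that to "jfzlynxtoofw" gives "bsjwsmylakgb".

bsjwsmylakgb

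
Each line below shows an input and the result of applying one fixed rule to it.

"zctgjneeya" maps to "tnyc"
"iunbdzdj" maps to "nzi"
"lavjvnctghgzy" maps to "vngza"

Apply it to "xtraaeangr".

regt

The transformation: move the first 2 characters to the end (rotate left by 2), then keep one character in every 3, starting at position 1 (positions 1st, 4th, 7th, ...).
Starting from "xtraaeangr": after the first operation, "raaeangrxt"; after the second, "regt".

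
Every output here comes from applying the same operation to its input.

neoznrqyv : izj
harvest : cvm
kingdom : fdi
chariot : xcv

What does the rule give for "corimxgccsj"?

xjm

Rule — shift every letter 5 places backward in the alphabet (wrapping around), then keep only the first 3 characters.
For "corimxgccsj", step one produces "xjmdhsbxxne"; step two turns that into "xjm".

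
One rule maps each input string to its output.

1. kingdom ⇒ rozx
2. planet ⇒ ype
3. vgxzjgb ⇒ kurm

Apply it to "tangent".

rpye

Each output is the input with this applied: shift every letter 11 places forward in the alphabet (wrapping around), then delete the first 3 characters.
Applying both steps to "tangent": "elyrpye", then "rpye".
(Check on "vgxzjgb": → "grikurm" → "kurm" ✓)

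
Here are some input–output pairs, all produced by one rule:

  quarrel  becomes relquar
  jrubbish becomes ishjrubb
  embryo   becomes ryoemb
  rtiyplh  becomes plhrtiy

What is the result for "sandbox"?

Rule — move the last 3 characters to the front (rotate right by 3).
"sandbox" → "boxsand".

boxsand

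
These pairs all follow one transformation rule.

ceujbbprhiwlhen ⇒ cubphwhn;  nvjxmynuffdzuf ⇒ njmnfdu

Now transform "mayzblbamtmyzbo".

mybbmmzo

The rule is to keep every other character starting from the first (positions 1st, 3rd, 5th, ...).
Doing the same to "mayzblbamtmyzbo": "mybbmmzo".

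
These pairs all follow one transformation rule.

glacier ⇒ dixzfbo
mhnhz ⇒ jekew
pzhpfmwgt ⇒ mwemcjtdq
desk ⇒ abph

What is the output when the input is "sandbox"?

pxkaylu

Each output is the input with this applied: shift every letter 3 places backward in the alphabet (wrapping around).
Doing the same to "sandbox": "pxkaylu".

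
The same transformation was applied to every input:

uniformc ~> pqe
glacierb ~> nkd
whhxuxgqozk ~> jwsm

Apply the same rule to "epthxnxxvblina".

What's happening: keep one character in every 3, starting at position 2 (positions 2nd, 5th, 8th, ...), then shift every letter 2 places forward in the alphabet (wrapping around).
"epthxnxxvblina" → "pxxla" → "rzznc".

rzznc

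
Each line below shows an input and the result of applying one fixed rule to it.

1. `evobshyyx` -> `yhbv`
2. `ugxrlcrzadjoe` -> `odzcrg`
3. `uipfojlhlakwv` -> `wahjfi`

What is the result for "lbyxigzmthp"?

What's happening: reverse the string, then keep every other character starting from the second (positions 2nd, 4th, 6th, ...).
Working it through for "lbyxigzmthp": intermediate "phtmzgixybl", final "hmgxb".

hmgxb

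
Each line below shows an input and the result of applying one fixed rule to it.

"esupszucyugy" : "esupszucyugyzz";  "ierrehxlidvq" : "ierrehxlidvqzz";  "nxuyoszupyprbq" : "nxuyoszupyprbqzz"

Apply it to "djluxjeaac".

Each output is the input with this applied: append "zz".
Applying that to "djluxjeaac" gives "djluxjeaaczz".

djluxjeaaczz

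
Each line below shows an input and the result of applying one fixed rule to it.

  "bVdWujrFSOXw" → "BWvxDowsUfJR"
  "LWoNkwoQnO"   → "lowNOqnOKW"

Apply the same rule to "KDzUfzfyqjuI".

The transformation: flip the case of every letter, then take characters alternately from the front and the back (1st, last, 2nd, 2nd-last, ...).
For "KDzUfzfyqjuI", step one produces "kdZuFZFYQJUi"; step two turns that into "kidUZJuQFYZF".

kidUZJuQFYZF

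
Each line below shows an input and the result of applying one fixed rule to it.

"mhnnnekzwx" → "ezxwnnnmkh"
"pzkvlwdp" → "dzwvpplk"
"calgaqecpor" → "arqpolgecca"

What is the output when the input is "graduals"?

In each case the input is transformed by: sort the characters into reverse alphabetical order, then move the last character to the front.
On "graduals" that produces "ausrlgda".

ausrlgda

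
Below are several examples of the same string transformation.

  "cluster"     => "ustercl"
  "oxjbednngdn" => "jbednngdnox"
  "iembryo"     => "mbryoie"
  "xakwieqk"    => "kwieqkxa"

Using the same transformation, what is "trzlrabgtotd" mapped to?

zlrabgtotdtr

What's happening: move the first 2 characters to the end (rotate left by 2).
Doing the same to "trzlrabgtotd": "zlrabgtotdtr".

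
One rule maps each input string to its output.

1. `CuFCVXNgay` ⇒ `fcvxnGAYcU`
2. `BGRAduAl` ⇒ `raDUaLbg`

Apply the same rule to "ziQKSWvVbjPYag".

The transformation: flip the case of every letter, then move the first 2 characters to the end (rotate left by 2).
On "ziQKSWvVbjPYag" that produces "qkswVvBJpyAGZI".

qkswVvBJpyAGZI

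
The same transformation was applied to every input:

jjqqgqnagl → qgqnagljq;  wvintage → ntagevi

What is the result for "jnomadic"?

The pattern: delete the first character, then move the first 2 characters to the end (rotate left by 2).
Starting from "jnomadic": after the first operation, "nomadic"; after the second, "madicno".

madicno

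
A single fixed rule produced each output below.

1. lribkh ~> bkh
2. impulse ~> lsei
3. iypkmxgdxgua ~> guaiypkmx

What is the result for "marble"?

In each case the input is transformed by: move the last 3 characters to the front (rotate right by 3), then delete the last 3 characters.
On "marble": the first step gives "blemar", and the second then gives "ble".

ble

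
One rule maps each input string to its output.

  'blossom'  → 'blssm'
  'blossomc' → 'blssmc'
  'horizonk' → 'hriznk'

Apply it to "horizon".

hrizn

The transformation: remove every "o".
On "horizon" that produces "hrizn".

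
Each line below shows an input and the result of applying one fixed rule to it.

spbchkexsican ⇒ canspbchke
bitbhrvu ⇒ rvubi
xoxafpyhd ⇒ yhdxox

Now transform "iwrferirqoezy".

Looking at the pairs, the operation is to move the last 3 characters to the front (rotate right by 3), then delete the last 3 characters.
Starting from "iwrferirqoezy": after the first operation, "ezyiwrferirqo"; after the second, "ezyiwrferi".

ezyiwrferi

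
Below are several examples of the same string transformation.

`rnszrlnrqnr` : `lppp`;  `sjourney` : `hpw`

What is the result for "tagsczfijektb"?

yagi

The transformation: keep one character in every 3, starting at position 2 (positions 2nd, 5th, 8th, ...), then shift every letter 2 places backward in the alphabet (wrapping around).
"tagsczfijektb" → "acik" → "yagi".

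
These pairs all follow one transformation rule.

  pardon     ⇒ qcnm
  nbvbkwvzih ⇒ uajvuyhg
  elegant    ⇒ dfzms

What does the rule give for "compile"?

The pattern: delete the first 2 characters, then shift every letter 1 place backward in the alphabet (wrapping around).
Starting from "compile": after the first operation, "mpile"; after the second, "lohkd".

lohkd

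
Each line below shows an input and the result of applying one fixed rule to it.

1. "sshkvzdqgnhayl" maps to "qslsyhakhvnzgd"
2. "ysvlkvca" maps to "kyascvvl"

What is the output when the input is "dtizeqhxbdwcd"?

In each case the input is transformed by: take characters alternately from the front and the back (1st, last, 2nd, 2nd-last, ...), then move the last character to the front.
Working it through for "dtizeqhxbdwcd": intermediate "ddtciwzdebqxh", final "hddtciwzdebqx".

hddtciwzdebqx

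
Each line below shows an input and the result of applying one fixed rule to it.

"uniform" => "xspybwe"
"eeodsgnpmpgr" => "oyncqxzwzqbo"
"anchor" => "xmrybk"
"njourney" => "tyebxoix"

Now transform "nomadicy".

In each case the input is transformed by: move the first character to the end, then shift every letter 10 places forward in the alphabet (wrapping around).
Starting from "nomadicy": after the first operation, "omadicyn"; after the second, "ywknsmix".

ywknsmix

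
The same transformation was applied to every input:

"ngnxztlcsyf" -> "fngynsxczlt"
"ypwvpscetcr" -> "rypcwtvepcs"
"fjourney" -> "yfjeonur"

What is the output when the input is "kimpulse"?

ekismlpu

The transformation: swap the first and last characters, then take characters alternately from the front and the back (1st, last, 2nd, 2nd-last, ...).
Applying both steps to "kimpulse": "eimpulsk", then "ekismlpu".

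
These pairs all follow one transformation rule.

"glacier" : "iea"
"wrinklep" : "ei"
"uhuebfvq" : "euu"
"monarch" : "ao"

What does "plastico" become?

In each case the input is transformed by: move the first 3 characters to the end (rotate left by 3), then keep only the vowels.
On "plastico": the first step gives "sticopla", and the second then gives "ioa".

ioa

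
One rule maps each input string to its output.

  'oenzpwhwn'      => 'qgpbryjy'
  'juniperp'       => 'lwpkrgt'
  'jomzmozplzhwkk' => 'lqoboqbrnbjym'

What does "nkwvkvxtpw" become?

The transformation: delete the last character, then shift every letter 2 places forward in the alphabet (wrapping around).
Working it through for "nkwvkvxtpw": intermediate "nkwvkvxtp", final "pmyxmxzvr".

pmyxmxzvr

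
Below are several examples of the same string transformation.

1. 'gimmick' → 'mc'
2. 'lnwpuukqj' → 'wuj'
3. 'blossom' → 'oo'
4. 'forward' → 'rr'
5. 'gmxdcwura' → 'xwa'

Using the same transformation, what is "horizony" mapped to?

ro

The rule is to keep one character in every 3, starting at position 3 (positions 3rd, 6th, 9th, ...).
So "horizony" becomes "ro".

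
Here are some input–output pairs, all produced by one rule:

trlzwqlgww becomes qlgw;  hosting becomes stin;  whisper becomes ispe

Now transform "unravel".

What's happening: move the last character to the front, then keep only the last 4 characters.
Working it through for "unravel": intermediate "lunrave", final "rave".
(Check on "hosting": → "ghostin" → "stin" ✓)

rave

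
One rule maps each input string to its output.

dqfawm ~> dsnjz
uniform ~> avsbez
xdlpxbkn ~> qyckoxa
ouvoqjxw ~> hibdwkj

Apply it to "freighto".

The transformation: shift every letter 13 places forward in the alphabet (wrapping around) — i.e. ROT13, then delete the first character.
Applying both steps to "freighto": "servtugb", then "ervtugb".

ervtugb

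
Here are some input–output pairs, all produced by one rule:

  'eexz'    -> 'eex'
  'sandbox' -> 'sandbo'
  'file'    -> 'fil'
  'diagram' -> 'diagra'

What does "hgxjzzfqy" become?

The pattern: delete the last character.
For "hgxjzzfqy" the result is "hgxjzzfq".

hgxjzzfq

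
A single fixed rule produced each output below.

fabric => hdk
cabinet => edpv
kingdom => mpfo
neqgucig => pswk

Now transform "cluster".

ewvt

Each output is the input with this applied: shift every letter 2 places forward in the alphabet (wrapping around), then keep every other character starting from the first (positions 1st, 3rd, 5th, ...).
For "cluster" the result is "ewvt".
(Check on "kingdom": → "mkpifqo" → "mpfo" ✓)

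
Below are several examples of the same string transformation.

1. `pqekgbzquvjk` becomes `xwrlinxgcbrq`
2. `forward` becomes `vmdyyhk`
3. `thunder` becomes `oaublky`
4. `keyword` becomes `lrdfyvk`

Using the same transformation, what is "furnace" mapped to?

What's happening: swap each adjacent pair of characters (1↔2, 3↔4, ...), then shift every letter 7 places forward in the alphabet (wrapping around).
Working it through for "furnace": intermediate "ufnrcae", final "bmuyjhl".

bmuyjhl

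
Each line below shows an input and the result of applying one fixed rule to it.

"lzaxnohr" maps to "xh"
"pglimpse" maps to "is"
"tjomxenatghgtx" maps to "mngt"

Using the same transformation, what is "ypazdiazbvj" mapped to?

What's happening: keep one character in every 3, starting at position 1 (positions 1st, 4th, 7th, ...), then delete the first character.
Working it through for "ypazdiazbvj": intermediate "yzav", final "zav".

zav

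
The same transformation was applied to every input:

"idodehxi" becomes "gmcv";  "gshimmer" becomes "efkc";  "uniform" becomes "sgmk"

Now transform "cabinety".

azlr

Looking at the pairs, the operation is to keep every other character starting from the first (positions 1st, 3rd, 5th, ...), then shift every letter 2 places backward in the alphabet (wrapping around).
For "cabinety", step one produces "cbnt"; step two turns that into "azlr".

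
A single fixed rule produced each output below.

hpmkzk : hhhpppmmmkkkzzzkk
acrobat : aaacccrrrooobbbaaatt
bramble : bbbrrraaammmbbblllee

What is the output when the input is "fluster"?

fffllluuusssttteeerr

The pattern: repeat every character 3 times, then delete the last character.
On "fluster": the first step gives "fffllluuusssttteeerrr", and the second then gives "fffllluuusssttteeerr".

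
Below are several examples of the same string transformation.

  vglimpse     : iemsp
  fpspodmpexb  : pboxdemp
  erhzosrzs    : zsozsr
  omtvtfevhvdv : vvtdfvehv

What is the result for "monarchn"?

anrhc

Rule — delete the first 3 characters, then take characters alternately from the front and the back (1st, last, 2nd, 2nd-last, ...).
Applying both steps to "monarchn": "archn", then "anrhc".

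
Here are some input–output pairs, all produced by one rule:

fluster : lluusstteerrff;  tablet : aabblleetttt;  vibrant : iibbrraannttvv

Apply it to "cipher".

iipphheerrcc

The transformation: move the first character to the end, then double every character.
Starting from "cipher": after the first operation, "ipherc"; after the second, "iipphheerrcc".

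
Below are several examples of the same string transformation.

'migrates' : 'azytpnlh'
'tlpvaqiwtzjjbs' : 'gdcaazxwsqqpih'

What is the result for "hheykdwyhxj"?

What's happening: sort the characters into reverse alphabetical order, then shift every letter 7 places forward in the alphabet (wrapping around).
"hheykdwyhxj" → "yyxwkjhhhed" → "ffedrqooolk".

ffedrqooolk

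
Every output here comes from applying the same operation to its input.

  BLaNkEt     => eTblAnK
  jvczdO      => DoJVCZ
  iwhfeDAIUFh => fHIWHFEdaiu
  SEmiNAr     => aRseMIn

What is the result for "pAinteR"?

The transformation: flip the case of every letter, then move the last 2 characters to the front (rotate right by 2).
For "pAinteR", step one produces "PaINTEr"; step two turns that into "ErPaINT".

ErPaINT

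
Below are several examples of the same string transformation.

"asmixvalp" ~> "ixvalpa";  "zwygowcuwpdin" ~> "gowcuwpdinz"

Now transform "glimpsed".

The rule is to move the first 3 characters to the end (rotate left by 3), then delete the last 2 characters.
For "glimpsed", step one produces "mpsedgli"; step two turns that into "mpsedg".

mpsedg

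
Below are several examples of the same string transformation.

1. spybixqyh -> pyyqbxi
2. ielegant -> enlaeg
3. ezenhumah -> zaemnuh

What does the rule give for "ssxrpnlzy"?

szxlrnp

In each case the input is transformed by: take characters alternately from the front and the back (1st, last, 2nd, 2nd-last, ...), then delete the first 2 characters.
For "ssxrpnlzy", step one produces "syszxlrnp"; step two turns that into "szxlrnp".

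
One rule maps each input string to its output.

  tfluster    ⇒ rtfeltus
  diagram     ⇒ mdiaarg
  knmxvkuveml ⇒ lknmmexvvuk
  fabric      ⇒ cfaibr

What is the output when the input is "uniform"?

munriof

The pattern: swap the first and last characters, then take characters alternately from the front and the back (1st, last, 2nd, 2nd-last, ...).
"uniform" → "mniforu" → "munriof".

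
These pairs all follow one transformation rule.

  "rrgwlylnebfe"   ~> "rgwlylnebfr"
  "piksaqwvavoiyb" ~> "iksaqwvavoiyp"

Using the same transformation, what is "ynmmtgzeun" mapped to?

What's happening: swap the first and last characters, then delete the first character.
Working it through for "ynmmtgzeun": intermediate "nnmmtgzeuy", final "nmmtgzeuy".

nmmtgzeuy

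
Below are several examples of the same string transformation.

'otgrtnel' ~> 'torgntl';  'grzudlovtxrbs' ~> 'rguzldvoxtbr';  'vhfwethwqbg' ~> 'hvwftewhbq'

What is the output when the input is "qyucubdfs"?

The pattern: swap each adjacent pair of characters (1↔2, 3↔4, ...), then delete the last character.
On "qyucubdfs": the first step gives "yqcubufds", and the second then gives "yqcubufd".

yqcubufd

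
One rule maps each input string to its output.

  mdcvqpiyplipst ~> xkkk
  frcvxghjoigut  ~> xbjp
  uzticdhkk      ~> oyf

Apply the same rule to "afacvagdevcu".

vvzp

Each output is the input with this applied: keep one character in every 3, starting at position 3 (positions 3rd, 6th, 9th, ...), then shift every letter 5 places backward in the alphabet (wrapping around).
For "afacvagdevcu" the result is "vvzp".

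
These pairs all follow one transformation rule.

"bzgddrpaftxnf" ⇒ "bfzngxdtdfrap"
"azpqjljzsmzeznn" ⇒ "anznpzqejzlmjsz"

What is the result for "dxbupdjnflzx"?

In each case the input is transformed by: take characters alternately from the front and the back (1st, last, 2nd, 2nd-last, ...).
Applying that to "dxbupdjnflzx" gives "dxxzblufpndj".

dxxzblufpndj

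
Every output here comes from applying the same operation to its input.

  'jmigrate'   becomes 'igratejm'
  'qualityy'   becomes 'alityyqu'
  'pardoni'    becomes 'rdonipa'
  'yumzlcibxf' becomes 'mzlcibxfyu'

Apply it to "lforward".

In each case the input is transformed by: move the first 2 characters to the end (rotate left by 2).
On "lforward" that produces "orwardlf".

orwardlf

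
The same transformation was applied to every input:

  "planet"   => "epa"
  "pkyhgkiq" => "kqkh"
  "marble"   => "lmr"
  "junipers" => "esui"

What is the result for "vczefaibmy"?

The pattern: swap the front and back halves of the string, then keep every other character starting from the second (positions 2nd, 4th, 6th, ...).
For "vczefaibmy", step one produces "aibmyvczef"; step two turns that into "imvzf".

imvzf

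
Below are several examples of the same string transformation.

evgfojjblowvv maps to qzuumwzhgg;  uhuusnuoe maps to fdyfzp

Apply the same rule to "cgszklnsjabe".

kvwydulmp

In each case the input is transformed by: delete the first 3 characters, then shift every letter 11 places forward in the alphabet (wrapping around).
For "cgszklnsjabe", step one produces "zklnsjabe"; step two turns that into "kvwydulmp".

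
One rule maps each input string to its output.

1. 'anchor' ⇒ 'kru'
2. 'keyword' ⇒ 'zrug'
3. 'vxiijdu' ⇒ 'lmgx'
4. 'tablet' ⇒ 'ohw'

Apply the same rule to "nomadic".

dglf

Rule — delete the first 3 characters, then shift every letter 3 places forward in the alphabet (wrapping around).
"nomadic" → "adic" → "dglf".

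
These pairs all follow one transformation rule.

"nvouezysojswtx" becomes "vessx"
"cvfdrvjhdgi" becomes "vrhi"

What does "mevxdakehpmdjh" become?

Looking at the pairs, the operation is to keep one character in every 3, starting at position 2 (positions 2nd, 5th, 8th, ...).
For "mevxdakehpmdjh" the result is "edemh".

edemh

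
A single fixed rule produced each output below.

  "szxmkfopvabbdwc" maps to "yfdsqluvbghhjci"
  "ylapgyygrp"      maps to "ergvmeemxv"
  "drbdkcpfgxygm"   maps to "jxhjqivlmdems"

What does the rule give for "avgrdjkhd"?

The rule is to shift every letter 6 places forward in the alphabet (wrapping around).
So "avgrdjkhd" becomes "gbmxjpqnj".

gbmxjpqnj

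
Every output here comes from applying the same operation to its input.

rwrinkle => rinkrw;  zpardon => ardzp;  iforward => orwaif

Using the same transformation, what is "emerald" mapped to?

The transformation: delete the last 2 characters, then move the first 2 characters to the end (rotate left by 2).
Starting from "emerald": after the first operation, "emera"; after the second, "eraem".

eraem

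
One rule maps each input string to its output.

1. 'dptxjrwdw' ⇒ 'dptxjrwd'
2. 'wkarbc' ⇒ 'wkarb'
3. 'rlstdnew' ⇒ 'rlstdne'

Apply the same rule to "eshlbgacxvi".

Rule — delete the last character.
So "eshlbgacxvi" becomes "eshlbgacxv".

eshlbgacxv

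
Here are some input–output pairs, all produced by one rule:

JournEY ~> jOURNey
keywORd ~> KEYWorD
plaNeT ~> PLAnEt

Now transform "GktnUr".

gKTNuR

The pattern: flip the case of every letter.
So "GktnUr" becomes "gKTNuR".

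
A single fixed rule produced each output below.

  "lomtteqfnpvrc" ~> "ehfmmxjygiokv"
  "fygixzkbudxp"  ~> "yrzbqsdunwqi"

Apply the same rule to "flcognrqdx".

yevhzgkjwq

The rule is to shift every letter 7 places backward in the alphabet (wrapping around).
Doing the same to "flcognrqdx": "yevhzgkjwq".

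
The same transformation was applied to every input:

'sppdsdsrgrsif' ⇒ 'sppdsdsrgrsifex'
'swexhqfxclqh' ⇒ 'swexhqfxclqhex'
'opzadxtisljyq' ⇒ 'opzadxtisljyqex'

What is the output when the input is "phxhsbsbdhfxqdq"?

phxhsbsbdhfxqdqex

What's happening: append "ex".
Applying that to "phxhsbsbdhfxqdq" gives "phxhsbsbdhfxqdqex".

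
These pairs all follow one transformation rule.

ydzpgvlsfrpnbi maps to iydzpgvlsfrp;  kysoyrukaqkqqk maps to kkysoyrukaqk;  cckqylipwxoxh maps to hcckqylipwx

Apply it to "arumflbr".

Rule — move the last character to the front, then delete the last 2 characters.
Doing the same to "arumflbr": "rarumf".

rarumf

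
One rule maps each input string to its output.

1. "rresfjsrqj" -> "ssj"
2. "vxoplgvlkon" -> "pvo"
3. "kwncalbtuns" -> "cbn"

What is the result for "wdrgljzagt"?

gzt

Looking at the pairs, the operation is to delete the first 2 characters, then keep one character in every 3, starting at position 2 (positions 2nd, 5th, 8th, ...).
Applying both steps to "wdrgljzagt": "rgljzagt", then "gzt".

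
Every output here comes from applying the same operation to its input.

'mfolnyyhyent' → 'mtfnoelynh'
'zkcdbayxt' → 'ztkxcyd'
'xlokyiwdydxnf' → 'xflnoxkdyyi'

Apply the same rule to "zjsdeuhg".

zgjhsu

The transformation: take characters alternately from the front and the back (1st, last, 2nd, 2nd-last, ...), then delete the last 2 characters.
On "zjsdeuhg": the first step gives "zgjhsude", and the second then gives "zgjhsu".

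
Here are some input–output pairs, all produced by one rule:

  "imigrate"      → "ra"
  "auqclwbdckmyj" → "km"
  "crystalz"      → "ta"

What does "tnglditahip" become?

In each case the input is transformed by: move the last 2 characters to the front (rotate right by 2), then keep only the last 2 characters.
Doing the same to "tnglditahip": "ah".

ah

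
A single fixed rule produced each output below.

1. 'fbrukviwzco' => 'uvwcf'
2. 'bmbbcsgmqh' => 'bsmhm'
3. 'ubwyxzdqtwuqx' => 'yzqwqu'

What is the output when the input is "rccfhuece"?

fucr

The rule is to move the first 2 characters to the end (rotate left by 2), then keep every other character starting from the second (positions 2nd, 4th, 6th, ...).
So "rccfhuece" becomes "fucr".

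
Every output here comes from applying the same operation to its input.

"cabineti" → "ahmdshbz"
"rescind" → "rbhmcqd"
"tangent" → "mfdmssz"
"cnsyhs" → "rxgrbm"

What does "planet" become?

zmdsok

Each output is the input with this applied: move the first 2 characters to the end (rotate left by 2), then shift every letter 1 place backward in the alphabet (wrapping around).
For "planet", step one produces "anetpl"; step two turns that into "zmdsok".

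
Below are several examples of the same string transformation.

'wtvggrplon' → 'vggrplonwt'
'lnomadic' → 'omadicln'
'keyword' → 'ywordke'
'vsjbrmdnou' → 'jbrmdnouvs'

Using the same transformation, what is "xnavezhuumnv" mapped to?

avezhuumnvxn

The transformation: move the first 2 characters to the end (rotate left by 2).
So "xnavezhuumnv" becomes "avezhuumnvxn".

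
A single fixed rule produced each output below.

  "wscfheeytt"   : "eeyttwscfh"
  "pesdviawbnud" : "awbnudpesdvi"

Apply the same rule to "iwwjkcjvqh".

The pattern: swap the front and back halves of the string.
So "iwwjkcjvqh" becomes "cjvqhiwwjk".

cjvqhiwwjk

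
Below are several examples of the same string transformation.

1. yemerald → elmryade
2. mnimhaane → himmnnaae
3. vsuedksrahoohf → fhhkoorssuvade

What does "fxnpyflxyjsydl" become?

jllnpsxxyyydff

The transformation: sort the characters into alphabetical order, then move the first 3 characters to the end (rotate left by 3).
On "fxnpyflxyjsydl": the first step gives "dffjllnpsxxyyy", and the second then gives "jllnpsxxyyydff".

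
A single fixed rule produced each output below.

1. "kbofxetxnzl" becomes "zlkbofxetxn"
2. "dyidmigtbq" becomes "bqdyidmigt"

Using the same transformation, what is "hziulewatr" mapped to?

In each case the input is transformed by: move the last 2 characters to the front (rotate right by 2).
For "hziulewatr" the result is "trhziulewa".

trhziulewa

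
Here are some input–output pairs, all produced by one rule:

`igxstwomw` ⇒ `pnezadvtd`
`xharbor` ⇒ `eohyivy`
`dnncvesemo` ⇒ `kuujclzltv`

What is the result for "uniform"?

Rule — shift every letter 7 places forward in the alphabet (wrapping around).
On "uniform" that produces "bupmvyt".

bupmvyt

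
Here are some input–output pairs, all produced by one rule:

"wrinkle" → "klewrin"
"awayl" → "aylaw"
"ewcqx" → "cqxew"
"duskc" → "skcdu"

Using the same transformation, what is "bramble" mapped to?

blebram

The transformation: move the last 3 characters to the front (rotate right by 3).
Applying that to "bramble" gives "blebram".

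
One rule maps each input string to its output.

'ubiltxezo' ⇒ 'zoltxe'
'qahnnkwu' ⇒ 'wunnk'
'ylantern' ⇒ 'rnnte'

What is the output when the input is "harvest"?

In each case the input is transformed by: delete the first 3 characters, then move the last 2 characters to the front (rotate right by 2).
On "harvest": the first step gives "vest", and the second then gives "stve".

stve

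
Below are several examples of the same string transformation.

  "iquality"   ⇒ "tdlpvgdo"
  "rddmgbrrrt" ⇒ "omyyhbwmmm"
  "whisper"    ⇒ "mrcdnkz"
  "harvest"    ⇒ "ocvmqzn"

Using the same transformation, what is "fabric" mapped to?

xavwmd

Looking at the pairs, the operation is to move the last character to the front, then shift every letter 5 places backward in the alphabet (wrapping around).
On "fabric": the first step gives "cfabri", and the second then gives "xavwmd".
(Check on "rddmgbrrrt": → "trddmgbrrr" → "omyyhbwmmm" ✓)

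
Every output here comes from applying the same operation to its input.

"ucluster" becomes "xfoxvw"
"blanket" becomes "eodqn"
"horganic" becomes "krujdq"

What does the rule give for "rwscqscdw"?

uzvftvf

Looking at the pairs, the operation is to shift every letter 3 places forward in the alphabet (wrapping around), then delete the last 2 characters.
"rwscqscdw" → "uzvftvfgz" → "uzvftvf".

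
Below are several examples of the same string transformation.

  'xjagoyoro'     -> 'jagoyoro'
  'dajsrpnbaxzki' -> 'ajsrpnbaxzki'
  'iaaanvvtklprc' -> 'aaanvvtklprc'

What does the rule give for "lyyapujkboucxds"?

Rule — delete the first character.
So "lyyapujkboucxds" becomes "yyapujkboucxds".

yyapujkboucxds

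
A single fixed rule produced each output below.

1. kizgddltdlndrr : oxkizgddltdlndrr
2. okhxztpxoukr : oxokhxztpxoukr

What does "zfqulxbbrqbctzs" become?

oxzfqulxbbrqbctzs

The pattern: prepend "ox".
So "zfqulxbbrqbctzs" becomes "oxzfqulxbbrqbctzs".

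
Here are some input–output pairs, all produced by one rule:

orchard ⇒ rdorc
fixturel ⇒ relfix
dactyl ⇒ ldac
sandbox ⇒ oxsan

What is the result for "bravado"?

The rule is to move the first 3 characters to the end (rotate left by 3), then delete the first 2 characters.
On "bravado": the first step gives "vadobra", and the second then gives "dobra".
(Check on "dactyl": → "tyldac" → "ldac" ✓)

dobra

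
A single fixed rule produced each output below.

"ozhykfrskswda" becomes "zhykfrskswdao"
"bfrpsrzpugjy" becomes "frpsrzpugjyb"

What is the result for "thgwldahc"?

hgwldahct

The rule is to move the first character to the end.
For "thgwldahc" the result is "hgwldahct".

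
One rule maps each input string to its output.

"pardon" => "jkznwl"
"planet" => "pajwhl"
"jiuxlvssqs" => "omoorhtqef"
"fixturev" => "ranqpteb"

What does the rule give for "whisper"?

naloeds

The rule is to shift every letter 4 places backward in the alphabet (wrapping around), then reverse the string.
Starting from "whisper": after the first operation, "sdeolan"; after the second, "naloeds".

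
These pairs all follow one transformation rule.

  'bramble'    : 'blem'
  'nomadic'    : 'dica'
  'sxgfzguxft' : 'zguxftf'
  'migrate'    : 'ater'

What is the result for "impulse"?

The transformation: delete the first 3 characters, then move the first character to the end.
Working it through for "impulse": intermediate "ulse", final "lseu".
(Check on "migrate": → "rate" → "ater" ✓)

lseu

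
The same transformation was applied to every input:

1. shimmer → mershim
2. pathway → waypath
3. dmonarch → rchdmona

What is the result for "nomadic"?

dicnoma

Looking at the pairs, the operation is to move the last 3 characters to the front (rotate right by 3).
For "nomadic" the result is "dicnoma".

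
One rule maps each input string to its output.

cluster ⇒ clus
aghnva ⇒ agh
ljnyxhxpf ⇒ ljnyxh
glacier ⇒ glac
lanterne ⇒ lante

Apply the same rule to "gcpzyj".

gcp

The transformation: delete the last 3 characters.
"gcpzyj" → "gcp".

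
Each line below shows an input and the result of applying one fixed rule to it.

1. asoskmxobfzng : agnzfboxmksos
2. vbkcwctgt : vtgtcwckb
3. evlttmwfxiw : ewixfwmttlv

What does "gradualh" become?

ghlaudar

In each case the input is transformed by: reverse the string, then move the last character to the front.
"gradualh" → "hlaudarg" → "ghlaudar".
(Check on "asoskmxobfzng": → "gnzfboxmksosa" → "agnzfboxmksos" ✓)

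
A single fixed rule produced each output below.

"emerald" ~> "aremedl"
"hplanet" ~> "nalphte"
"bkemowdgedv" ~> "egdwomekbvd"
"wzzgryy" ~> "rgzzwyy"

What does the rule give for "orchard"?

ahcrodr

Each output is the input with this applied: reverse the string, then move the first 2 characters to the end (rotate left by 2).
"orchard" → "drahcro" → "ahcrodr".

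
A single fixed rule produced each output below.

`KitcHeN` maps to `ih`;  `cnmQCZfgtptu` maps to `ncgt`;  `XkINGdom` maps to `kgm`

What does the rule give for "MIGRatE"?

Rule — keep one character in every 3, starting at position 2 (positions 2nd, 5th, 8th, ...), then convert every letter to lowercase.
"MIGRatE" → "ia".

ia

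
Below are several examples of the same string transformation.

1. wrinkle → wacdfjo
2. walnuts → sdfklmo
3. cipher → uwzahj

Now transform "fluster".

The pattern: sort the characters into alphabetical order, then shift every letter 8 places backward in the alphabet (wrapping around).
On "fluster": the first step gives "eflrstu", and the second then gives "wxdjklm".
(Check on "wrinkle": → "eiklnrw" → "wacdfjo" ✓)

wxdjklm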